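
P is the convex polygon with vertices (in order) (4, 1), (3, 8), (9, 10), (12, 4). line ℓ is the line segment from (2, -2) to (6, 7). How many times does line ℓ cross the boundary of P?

1

The segment meets the boundary at (3.838,2.135).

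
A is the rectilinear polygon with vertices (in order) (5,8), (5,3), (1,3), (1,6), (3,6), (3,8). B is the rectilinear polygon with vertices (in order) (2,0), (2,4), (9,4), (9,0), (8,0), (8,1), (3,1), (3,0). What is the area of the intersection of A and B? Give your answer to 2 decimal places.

3.00

The intersection is the polygon with vertices (5,3), (2,3), (2,4), (5,4).
By the shoelace formula its area is 3.00.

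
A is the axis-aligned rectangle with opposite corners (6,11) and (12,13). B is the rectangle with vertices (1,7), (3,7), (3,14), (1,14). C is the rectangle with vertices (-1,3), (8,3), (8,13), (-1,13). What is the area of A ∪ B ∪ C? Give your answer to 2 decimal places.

By inclusion–exclusion:
Individual areas: |A| = 12, |B| = 14, |C| = 90.
|A∩B| = 0 (no overlap).
|A∩C|: x∈[6,8], y∈[11,13] → 2·2 = 4.
|B∩C|: x∈[1,3], y∈[7,13] → 2·6 = 12.
|A∩B∩C| = 0.
|A ∪ B ∪ C| = 116 − 16 + 0 = 100.00.

100.00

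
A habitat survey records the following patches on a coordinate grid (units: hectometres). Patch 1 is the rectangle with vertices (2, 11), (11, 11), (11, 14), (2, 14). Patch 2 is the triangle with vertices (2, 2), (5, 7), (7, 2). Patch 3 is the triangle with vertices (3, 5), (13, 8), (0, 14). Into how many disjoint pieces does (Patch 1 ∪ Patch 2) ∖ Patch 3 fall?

2

(Patch 1 ∪ Patch 2) ∖ Patch 3 splits into 2 disjoint pieces (area 22.3269, area 11.4329).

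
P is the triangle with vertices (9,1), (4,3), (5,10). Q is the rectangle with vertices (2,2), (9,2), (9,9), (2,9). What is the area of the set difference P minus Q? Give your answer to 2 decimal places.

|P| = 18.5, |P∩Q| = 17.1786.
|P ∖ Q| = |P| − |P∩Q| = 18.5 − 17.1786 = 1.32.

1.32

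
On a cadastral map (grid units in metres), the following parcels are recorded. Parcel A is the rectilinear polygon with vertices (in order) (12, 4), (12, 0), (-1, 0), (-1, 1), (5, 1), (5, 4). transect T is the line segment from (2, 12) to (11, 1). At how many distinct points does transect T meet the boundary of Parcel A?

The segment meets the boundary at (8.545,4).

1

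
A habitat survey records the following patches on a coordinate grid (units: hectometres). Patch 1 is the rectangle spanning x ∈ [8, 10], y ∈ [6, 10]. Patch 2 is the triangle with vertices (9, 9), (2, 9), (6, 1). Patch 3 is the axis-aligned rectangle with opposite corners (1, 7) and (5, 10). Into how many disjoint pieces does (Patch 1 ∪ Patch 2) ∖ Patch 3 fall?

1

(Patch 1 ∪ Patch 2) ∖ Patch 3 is a single connected region.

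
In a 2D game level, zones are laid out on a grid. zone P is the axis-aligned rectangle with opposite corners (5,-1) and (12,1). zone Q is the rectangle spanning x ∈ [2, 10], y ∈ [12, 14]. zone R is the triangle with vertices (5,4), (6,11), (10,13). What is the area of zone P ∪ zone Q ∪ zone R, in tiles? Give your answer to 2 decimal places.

42.28

By inclusion–exclusion:
Individual areas: |zone P| = 14, |zone Q| = 16, |zone R| = 13.
|zone P∩zone Q| = 0 (no overlap).
|zone P∩zone R| = 0.
|zone Q∩zone R| = 0.7222.
|zone P∩zone Q∩zone R| = 0.
|zone P ∪ zone Q ∪ zone R| = 43 − 0.7222 + 0 = 42.28.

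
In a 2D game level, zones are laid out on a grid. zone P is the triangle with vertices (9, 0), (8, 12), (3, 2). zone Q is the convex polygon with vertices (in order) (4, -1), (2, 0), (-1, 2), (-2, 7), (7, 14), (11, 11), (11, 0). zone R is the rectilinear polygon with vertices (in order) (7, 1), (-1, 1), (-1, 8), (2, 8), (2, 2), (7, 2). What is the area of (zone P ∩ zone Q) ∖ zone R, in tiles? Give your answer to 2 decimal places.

|zone P ∩ zone Q| = 35.
|(zone P ∩ zone Q) ∩ zone R| = 2.5.
|(zone P ∩ zone Q) ∖ zone R| = 35 − 2.5 = 32.50.

32.50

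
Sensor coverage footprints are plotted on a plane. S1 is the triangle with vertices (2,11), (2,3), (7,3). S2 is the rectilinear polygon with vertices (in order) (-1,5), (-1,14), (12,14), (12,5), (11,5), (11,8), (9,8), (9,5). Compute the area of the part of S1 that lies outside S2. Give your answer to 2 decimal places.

|S1| = 20, |S1∩S2| = 11.25.
|S1 ∖ S2| = |S1| − |S1∩S2| = 20 − 11.25 = 8.75.

8.75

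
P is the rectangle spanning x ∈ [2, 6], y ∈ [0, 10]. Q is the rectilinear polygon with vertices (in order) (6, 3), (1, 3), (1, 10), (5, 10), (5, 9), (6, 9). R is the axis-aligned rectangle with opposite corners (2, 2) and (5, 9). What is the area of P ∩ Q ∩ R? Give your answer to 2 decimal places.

18.00

The intersection is the polygon with vertices (2,3), (2,9), (5,9), (5,3).
By the shoelace formula its area is 18.00.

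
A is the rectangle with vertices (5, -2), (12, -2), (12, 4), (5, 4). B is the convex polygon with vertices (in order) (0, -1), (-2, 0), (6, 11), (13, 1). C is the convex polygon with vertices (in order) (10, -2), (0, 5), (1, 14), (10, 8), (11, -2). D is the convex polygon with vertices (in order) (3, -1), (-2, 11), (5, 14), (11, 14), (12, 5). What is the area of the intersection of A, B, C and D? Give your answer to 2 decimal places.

9.58

The intersection is the polygon with vertices (5,1.5), (5,4), (10.4,4), (10.406,3.938), (5.854,0.902).
By the shoelace formula its area is 9.58.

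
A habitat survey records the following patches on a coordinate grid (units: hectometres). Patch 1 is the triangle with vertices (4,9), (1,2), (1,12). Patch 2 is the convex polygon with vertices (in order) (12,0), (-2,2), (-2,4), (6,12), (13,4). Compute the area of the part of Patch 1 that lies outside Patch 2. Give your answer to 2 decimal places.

6.25

|Patch 1| = 15, |Patch 1∩Patch 2| = 8.75.
|Patch 1 ∖ Patch 2| = |Patch 1| − |Patch 1∩Patch 2| = 15 − 8.75 = 6.25.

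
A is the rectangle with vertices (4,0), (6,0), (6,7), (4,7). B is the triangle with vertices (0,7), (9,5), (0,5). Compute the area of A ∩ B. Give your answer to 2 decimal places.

The intersection is the polygon with vertices (6,5), (4,5), (4,6.111), (6,5.667).
By the shoelace formula its area is 1.78.

1.78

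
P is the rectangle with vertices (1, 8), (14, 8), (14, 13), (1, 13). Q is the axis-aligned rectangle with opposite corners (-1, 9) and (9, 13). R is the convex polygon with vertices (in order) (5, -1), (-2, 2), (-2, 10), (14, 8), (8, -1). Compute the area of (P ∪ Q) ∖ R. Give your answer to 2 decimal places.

|P ∪ Q| = 73.
|(P ∪ Q) ∩ R| = 12.0625.
|(P ∪ Q) ∖ R| = 73 − 12.0625 = 60.94.

60.94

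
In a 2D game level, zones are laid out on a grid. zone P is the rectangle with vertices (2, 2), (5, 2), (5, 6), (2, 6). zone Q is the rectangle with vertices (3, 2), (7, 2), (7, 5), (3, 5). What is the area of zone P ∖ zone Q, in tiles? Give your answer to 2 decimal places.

6.00

|zone P∩zone Q|: x∈[3,5], y∈[2,5] → 2·3 = 6.
|zone P| = 12.
|zone P ∖ zone Q| = |zone P| − |zone P∩zone Q| = 12 − 6 = 6.00.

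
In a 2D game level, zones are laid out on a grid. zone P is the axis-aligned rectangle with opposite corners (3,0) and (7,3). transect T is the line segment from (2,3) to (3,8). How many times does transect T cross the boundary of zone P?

0

The segment lies entirely outside zone P and never meets its boundary.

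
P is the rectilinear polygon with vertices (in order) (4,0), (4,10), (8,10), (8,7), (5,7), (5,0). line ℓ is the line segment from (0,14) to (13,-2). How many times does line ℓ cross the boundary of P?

2

The segment meets the boundary at (5.688,7), (4,9.077).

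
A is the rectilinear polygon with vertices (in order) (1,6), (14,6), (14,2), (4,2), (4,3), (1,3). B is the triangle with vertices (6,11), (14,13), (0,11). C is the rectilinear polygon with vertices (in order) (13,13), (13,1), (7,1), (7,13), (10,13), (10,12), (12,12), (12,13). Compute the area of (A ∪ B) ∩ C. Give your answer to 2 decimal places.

|A ∪ B| = 55.
|(A ∪ B) ∩ C| = 25.93.

25.93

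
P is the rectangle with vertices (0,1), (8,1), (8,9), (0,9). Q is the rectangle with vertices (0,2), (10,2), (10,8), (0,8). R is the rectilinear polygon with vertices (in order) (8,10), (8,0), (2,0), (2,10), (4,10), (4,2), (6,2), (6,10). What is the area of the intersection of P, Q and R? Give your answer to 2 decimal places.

24.00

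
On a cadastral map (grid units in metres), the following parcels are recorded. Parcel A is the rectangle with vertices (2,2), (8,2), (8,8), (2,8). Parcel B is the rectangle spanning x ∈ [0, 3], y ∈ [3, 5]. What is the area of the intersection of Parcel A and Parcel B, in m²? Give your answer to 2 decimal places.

|Parcel A∩Parcel B|: x∈[2,3], y∈[3,5] → 1·2 = 2.

2.00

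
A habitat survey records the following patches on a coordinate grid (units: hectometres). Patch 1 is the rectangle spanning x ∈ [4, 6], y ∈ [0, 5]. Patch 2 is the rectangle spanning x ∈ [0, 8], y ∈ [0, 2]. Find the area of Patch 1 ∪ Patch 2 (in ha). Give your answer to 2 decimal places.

22.00

By inclusion–exclusion:
Individual areas: |Patch 1| = 10, |Patch 2| = 16.
|Patch 1∩Patch 2|: x∈[4,6], y∈[0,2] → 2·2 = 4.
|Patch 1 ∪ Patch 2| = 26 − 4 = 22.00.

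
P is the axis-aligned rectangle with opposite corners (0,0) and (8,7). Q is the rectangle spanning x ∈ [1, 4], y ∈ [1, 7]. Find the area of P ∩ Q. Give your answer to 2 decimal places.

18.00

|P∩Q|: x∈[1,4], y∈[1,7] → 3·6 = 18.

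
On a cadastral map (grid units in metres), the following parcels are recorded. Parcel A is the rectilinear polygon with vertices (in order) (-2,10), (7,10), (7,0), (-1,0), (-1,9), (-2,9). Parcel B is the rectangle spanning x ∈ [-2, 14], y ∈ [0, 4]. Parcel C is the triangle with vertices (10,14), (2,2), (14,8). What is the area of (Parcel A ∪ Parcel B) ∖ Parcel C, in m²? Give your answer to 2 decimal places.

|Parcel A ∪ Parcel B| = 113.
|(Parcel A ∪ Parcel B) ∩ Parcel C| = 12.5.
|(Parcel A ∪ Parcel B) ∖ Parcel C| = 113 − 12.5 = 100.50.

100.50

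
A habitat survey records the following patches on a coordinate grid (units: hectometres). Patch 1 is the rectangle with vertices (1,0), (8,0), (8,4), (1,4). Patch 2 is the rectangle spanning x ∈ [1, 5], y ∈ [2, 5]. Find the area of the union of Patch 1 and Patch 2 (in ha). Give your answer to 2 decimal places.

By inclusion–exclusion:
Individual areas: |Patch 1| = 28, |Patch 2| = 12.
|Patch 1∩Patch 2|: x∈[1,5], y∈[2,4] → 4·2 = 8.
|Patch 1 ∪ Patch 2| = 40 − 8 = 32.00.

32.00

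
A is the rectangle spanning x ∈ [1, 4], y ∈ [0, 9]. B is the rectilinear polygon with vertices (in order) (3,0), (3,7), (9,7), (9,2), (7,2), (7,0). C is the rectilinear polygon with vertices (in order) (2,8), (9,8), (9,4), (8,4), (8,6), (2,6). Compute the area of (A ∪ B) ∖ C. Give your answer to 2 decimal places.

47.00

|A ∪ B| = 58.
|(A ∪ B) ∩ C| = 11.
|(A ∪ B) ∖ C| = 58 − 11 = 47.00.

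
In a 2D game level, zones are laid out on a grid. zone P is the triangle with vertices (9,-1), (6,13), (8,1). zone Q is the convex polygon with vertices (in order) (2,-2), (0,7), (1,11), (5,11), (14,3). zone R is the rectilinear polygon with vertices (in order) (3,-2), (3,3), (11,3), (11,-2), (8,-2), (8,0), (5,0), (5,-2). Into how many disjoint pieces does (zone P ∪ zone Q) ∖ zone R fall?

(zone P ∪ zone Q) ∖ zone R splits into 2 disjoint pieces (area 0.675, area 81.9548).

2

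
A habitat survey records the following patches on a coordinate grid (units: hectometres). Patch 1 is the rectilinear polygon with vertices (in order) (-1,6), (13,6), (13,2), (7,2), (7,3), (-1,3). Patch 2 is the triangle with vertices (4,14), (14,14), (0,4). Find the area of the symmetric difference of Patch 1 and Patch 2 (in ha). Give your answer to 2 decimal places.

|Patch 1| = 48, |Patch 2| = 50, |Patch 1∩Patch 2| = 2.
|Patch 1 △ Patch 2| = |Patch 1| + |Patch 2| − 2·|Patch 1∩Patch 2| = 48 + 50 − 4 = 94.00.

94.00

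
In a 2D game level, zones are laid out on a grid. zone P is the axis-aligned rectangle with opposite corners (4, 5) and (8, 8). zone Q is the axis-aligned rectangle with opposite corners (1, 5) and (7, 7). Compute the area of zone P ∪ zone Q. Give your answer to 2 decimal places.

18.00

By inclusion–exclusion:
Individual areas: |zone P| = 12, |zone Q| = 12.
|zone P∩zone Q|: x∈[4,7], y∈[5,7] → 3·2 = 6.
|zone P ∪ zone Q| = 24 − 6 = 18.00.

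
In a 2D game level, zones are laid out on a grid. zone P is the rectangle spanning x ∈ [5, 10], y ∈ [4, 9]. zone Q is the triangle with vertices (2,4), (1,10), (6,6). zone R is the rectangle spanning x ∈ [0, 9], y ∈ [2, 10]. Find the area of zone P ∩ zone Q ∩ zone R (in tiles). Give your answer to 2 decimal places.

0.65

The intersection is the polygon with vertices (6,6), (5,5.5), (5,6.8).
By the shoelace formula its area is 0.65.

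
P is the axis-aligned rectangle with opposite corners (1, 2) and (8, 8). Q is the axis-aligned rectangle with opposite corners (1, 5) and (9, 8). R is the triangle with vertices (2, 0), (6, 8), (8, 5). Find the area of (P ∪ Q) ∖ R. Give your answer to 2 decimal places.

32.40

|P ∪ Q| = 45.
|(P ∪ Q) ∩ R| = 12.6.
|(P ∪ Q) ∖ R| = 45 − 12.6 = 32.40.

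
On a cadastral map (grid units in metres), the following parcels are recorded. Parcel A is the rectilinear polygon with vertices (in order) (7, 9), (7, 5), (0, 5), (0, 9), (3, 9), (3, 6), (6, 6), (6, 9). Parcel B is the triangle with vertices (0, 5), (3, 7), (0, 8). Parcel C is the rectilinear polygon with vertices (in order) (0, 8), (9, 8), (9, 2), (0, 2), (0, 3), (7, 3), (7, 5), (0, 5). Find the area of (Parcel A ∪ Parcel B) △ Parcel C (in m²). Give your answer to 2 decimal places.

29.00

|Parcel A ∪ Parcel B| = 19.
|(Parcel A ∪ Parcel B) ∩ Parcel C| = 15.
|(Parcel A ∪ Parcel B) △ Parcel C| = 19 + 40 − 30 = 29.00.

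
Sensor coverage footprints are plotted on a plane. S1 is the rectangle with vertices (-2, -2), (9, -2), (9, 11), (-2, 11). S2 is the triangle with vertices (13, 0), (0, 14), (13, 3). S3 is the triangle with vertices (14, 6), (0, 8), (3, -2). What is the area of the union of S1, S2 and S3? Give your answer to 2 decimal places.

By inclusion–exclusion:
Individual areas: |S1| = 143, |S2| = 19.5, |S3| = 67.
|S1∩S2| = 8.2065.
|S1∩S3| = 56.1234.
|S2∩S3| = 7.1135.
|S1∩S2∩S3| = 3.023.
|S1 ∪ S2 ∪ S3| = 229.5 − 71.4435 + 3.023 = 161.08.

161.08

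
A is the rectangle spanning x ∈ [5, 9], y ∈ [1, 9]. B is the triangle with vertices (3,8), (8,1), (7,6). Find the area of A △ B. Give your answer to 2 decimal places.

26.60

|A| = 32, |B| = 9, |A∩B| = 7.2.
|A △ B| = |A| + |B| − 2·|A∩B| = 32 + 9 − 14.4 = 26.60.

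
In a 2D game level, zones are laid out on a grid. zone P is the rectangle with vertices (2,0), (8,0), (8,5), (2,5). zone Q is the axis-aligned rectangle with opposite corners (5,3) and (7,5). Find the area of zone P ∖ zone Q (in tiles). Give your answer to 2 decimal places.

26.00

|zone P∩zone Q|: x∈[5,7], y∈[3,5] → 2·2 = 4.
|zone P| = 30.
|zone P ∖ zone Q| = |zone P| − |zone P∩zone Q| = 30 − 4 = 26.00.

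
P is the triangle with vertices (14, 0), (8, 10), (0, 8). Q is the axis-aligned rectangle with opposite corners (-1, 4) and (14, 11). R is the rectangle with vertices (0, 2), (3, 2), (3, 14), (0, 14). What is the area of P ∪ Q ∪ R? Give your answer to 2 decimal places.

129.20

By inclusion–exclusion:
Individual areas: |P| = 46, |Q| = 105, |R| = 36.
|P∩Q| = 36.8.
|P∩R| = 3.6964.
|Q∩R|: x∈[0,3], y∈[4,11] → 3·7 = 21.
|P∩Q∩R| = 3.6964.
|P ∪ Q ∪ R| = 187 − 61.4964 + 3.6964 = 129.20.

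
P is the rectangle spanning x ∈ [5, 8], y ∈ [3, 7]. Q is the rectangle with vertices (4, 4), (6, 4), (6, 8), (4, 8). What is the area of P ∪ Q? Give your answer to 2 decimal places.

17.00

By inclusion–exclusion:
Individual areas: |P| = 12, |Q| = 8.
|P∩Q|: x∈[5,6], y∈[4,7] → 1·3 = 3.
|P ∪ Q| = 20 − 3 = 17.00.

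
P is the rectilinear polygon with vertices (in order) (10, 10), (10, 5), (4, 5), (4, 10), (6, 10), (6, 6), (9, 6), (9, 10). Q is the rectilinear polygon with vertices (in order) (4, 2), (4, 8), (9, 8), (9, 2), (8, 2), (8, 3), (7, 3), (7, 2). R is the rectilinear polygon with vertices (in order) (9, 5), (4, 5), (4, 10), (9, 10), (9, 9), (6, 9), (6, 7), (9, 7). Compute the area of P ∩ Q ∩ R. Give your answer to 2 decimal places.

9.00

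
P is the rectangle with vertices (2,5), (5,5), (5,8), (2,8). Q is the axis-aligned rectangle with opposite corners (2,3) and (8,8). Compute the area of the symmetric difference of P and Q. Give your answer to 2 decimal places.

21.00

|P∩Q|: x∈[2,5], y∈[5,8] → 3·3 = 9.
|P △ Q| = |P| + |Q| − 2·|P∩Q| = 9 + 30 − 18 = 21.00.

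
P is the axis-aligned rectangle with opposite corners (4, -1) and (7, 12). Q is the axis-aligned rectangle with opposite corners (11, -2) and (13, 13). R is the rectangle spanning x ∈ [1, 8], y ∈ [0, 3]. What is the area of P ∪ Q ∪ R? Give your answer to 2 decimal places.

By inclusion–exclusion:
Individual areas: |P| = 39, |Q| = 30, |R| = 21.
|P∩Q| = 0 (no overlap).
|P∩R|: x∈[4,7], y∈[0,3] → 3·3 = 9.
|Q∩R| = 0 (no overlap).
|P∩Q∩R| = 0.
|P ∪ Q ∪ R| = 90 − 9 + 0 = 81.00.

81.00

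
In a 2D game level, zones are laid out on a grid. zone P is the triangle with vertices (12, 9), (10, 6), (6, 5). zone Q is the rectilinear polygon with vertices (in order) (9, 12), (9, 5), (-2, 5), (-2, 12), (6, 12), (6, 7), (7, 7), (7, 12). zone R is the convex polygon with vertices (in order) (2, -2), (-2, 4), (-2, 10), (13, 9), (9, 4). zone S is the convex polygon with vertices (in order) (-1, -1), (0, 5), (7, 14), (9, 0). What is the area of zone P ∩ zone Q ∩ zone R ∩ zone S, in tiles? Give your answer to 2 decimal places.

The intersection is the polygon with vertices (6,5), (8.087,6.391), (8.207,5.552).
By the shoelace formula its area is 0.96.

0.96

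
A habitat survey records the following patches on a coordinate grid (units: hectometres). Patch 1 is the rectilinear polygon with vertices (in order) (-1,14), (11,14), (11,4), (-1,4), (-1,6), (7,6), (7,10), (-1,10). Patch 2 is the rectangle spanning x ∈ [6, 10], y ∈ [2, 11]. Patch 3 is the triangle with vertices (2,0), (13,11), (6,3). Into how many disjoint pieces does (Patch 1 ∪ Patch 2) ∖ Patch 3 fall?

2

(Patch 1 ∪ Patch 2) ∖ Patch 3 splits into 2 disjoint pieces (area 79.5, area 17.2857).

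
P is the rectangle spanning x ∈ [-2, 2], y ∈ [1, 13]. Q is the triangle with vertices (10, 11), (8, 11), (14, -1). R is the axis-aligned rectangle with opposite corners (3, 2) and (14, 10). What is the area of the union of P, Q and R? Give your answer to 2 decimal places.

By inclusion–exclusion:
Individual areas: |P| = 48, |Q| = 12, |R| = 88.
|P∩Q| = 0.
|P∩R| = 0 (no overlap).
|Q∩R| = 9.3333.
|P∩Q∩R| = 0.
|P ∪ Q ∪ R| = 148 − 9.3333 + 0 = 138.67.

138.67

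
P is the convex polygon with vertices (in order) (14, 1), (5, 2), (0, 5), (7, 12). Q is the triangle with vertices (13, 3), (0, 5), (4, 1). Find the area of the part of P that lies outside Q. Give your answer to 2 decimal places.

57.31

|P| = 74, |P∩Q| = 16.6901.
|P ∖ Q| = |P| − |P∩Q| = 74 − 16.6901 = 57.31.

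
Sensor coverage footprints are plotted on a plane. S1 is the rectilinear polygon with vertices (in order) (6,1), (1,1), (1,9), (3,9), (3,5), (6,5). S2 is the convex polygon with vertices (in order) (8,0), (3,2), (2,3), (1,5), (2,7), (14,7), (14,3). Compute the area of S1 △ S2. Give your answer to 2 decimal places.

63.00

|S1| = 28, |S2| = 69.5, |S1∩S2| = 17.25.
|S1 △ S2| = |S1| + |S2| − 2·|S1∩S2| = 28 + 69.5 − 34.5 = 63.00.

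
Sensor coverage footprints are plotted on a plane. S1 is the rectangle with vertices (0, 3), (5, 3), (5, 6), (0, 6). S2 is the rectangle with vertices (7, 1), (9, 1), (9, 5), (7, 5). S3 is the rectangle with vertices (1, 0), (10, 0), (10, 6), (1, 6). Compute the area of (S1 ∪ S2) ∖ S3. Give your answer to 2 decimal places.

3.00

|S1 ∪ S2| = 23.
|(S1 ∪ S2) ∩ S3| = 20.
|(S1 ∪ S2) ∖ S3| = 23 − 20 = 3.00.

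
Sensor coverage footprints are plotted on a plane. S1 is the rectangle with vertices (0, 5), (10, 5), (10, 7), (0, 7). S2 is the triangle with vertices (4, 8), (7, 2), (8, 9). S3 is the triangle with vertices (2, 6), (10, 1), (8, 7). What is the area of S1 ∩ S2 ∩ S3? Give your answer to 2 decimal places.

4.21

The intersection is the polygon with vertices (7.429,5), (5.5,5), (4.769,6.462), (7.707,6.951).
By the shoelace formula its area is 4.21.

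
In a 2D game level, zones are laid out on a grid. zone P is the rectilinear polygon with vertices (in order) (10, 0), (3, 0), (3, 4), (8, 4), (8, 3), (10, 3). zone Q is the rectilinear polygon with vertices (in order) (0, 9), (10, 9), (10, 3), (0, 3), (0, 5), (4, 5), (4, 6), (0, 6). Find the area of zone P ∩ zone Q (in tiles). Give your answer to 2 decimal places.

5.00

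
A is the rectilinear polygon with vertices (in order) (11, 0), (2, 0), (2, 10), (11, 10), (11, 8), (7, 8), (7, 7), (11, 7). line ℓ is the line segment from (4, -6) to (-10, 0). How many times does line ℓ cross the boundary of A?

0

The segment lies entirely outside A and never meets its boundary.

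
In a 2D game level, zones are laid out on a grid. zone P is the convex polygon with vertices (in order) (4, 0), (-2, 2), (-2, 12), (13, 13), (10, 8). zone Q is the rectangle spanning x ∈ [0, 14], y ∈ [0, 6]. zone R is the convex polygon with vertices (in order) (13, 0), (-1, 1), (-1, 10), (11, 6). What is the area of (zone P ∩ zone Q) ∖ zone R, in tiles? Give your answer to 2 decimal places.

|zone P ∩ zone Q| = 34.8333.
|(zone P ∩ zone Q) ∩ zone R| = 33.8973.
|(zone P ∩ zone Q) ∖ zone R| = 34.8333 − 33.8973 = 0.94.

0.94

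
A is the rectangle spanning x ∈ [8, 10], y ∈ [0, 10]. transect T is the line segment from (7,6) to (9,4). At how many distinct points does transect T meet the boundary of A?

The segment meets the boundary at (8,5).

1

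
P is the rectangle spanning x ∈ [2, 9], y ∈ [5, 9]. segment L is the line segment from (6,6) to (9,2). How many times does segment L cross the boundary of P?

1

The segment meets the boundary at (6.75,5).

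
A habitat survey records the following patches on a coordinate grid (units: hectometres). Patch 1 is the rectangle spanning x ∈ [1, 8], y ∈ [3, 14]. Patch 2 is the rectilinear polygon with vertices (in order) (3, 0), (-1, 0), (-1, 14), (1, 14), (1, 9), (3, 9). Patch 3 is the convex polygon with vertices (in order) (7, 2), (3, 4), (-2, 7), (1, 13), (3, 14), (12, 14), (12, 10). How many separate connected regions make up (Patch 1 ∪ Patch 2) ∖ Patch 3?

3

(Patch 1 ∪ Patch 2) ∖ Patch 3 splits into 3 disjoint pieces (area 0.1125, area 21.8, area 7).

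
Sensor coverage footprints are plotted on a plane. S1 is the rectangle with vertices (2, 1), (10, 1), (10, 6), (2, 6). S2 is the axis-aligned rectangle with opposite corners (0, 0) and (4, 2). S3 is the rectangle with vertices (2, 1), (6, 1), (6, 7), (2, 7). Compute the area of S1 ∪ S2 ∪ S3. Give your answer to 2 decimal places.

By inclusion–exclusion:
Individual areas: |S1| = 40, |S2| = 8, |S3| = 24.
|S1∩S2|: x∈[2,4], y∈[1,2] → 2·1 = 2.
|S1∩S3|: x∈[2,6], y∈[1,6] → 4·5 = 20.
|S2∩S3|: x∈[2,4], y∈[1,2] → 2·1 = 2.
|S1∩S2∩S3| = 2.
|S1 ∪ S2 ∪ S3| = 72 − 24 + 2 = 50.00.

50.00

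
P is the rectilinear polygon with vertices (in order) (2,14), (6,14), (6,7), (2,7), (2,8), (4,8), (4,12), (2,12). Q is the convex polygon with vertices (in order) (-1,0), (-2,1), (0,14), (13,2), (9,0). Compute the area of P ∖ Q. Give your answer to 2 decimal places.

|P| = 20, |P∩Q| = 6.7821.
|P ∖ Q| = |P| − |P∩Q| = 20 − 6.7821 = 13.22.

13.22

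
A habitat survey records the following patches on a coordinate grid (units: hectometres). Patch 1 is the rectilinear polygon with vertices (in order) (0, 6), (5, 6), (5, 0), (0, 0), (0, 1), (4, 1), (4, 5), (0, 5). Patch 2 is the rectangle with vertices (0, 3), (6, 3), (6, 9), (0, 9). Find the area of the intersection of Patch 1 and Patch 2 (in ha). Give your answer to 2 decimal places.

The intersection is the polygon with vertices (5,6), (5,3), (4,3), (4,5), (0,5), (0,6).
By the shoelace formula its area is 7.00.

7.00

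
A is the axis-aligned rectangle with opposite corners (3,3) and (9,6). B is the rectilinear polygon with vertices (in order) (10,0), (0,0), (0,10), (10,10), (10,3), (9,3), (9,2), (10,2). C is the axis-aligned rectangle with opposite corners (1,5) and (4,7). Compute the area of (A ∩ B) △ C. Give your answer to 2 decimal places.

|A ∩ B| = 18.
|(A ∩ B) ∩ C| = 1.
|(A ∩ B) △ C| = 18 + 6 − 2 = 22.00.

22.00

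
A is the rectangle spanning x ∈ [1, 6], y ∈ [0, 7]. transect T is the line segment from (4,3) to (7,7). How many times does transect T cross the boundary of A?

The segment meets the boundary at (6,5.667).

1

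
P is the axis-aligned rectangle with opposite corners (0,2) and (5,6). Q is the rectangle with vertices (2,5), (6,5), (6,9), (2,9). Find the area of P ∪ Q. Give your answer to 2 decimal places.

33.00

By inclusion–exclusion:
Individual areas: |P| = 20, |Q| = 16.
|P∩Q|: x∈[2,5], y∈[5,6] → 3·1 = 3.
|P ∪ Q| = 36 − 3 = 33.00.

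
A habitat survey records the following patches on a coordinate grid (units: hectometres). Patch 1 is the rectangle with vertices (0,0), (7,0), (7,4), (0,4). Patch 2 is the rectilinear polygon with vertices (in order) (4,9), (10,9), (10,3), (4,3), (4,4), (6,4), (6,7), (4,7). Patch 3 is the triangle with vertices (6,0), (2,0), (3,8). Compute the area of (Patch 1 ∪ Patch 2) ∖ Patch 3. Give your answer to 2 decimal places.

|Patch 1 ∪ Patch 2| = 55.
|(Patch 1 ∪ Patch 2) ∩ Patch 3| = 12.
|(Patch 1 ∪ Patch 2) ∖ Patch 3| = 55 − 12 = 43.00.

43.00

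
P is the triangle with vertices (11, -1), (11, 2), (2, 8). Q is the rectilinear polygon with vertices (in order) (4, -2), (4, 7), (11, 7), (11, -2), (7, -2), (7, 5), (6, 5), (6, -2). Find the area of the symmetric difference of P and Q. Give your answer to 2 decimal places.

|P| = 13.5, |Q| = 56, |P∩Q| = 11.4167.
|P △ Q| = |P| + |Q| − 2·|P∩Q| = 13.5 + 56 − 22.8333 = 46.67.

46.67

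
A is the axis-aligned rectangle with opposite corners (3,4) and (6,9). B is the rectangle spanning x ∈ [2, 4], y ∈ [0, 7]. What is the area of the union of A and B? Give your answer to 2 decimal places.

26.00

By inclusion–exclusion:
Individual areas: |A| = 15, |B| = 14.
|A∩B|: x∈[3,4], y∈[4,7] → 1·3 = 3.
|A ∪ B| = 29 − 3 = 26.00.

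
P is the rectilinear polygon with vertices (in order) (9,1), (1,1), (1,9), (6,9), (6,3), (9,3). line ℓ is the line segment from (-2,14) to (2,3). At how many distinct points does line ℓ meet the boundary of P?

1

The segment meets the boundary at (1,5.75).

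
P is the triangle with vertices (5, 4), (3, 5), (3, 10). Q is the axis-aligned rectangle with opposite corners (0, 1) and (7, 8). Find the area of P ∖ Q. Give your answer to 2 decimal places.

|P| = 5, |P∩Q| = 4.3333.
|P ∖ Q| = |P| − |P∩Q| = 5 − 4.3333 = 0.67.

0.67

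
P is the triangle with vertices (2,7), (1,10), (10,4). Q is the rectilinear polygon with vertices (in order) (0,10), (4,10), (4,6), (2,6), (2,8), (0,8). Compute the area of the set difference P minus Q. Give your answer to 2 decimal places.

5.42

|P| = 10.5, |P∩Q| = 5.0833.
|P ∖ Q| = |P| − |P∩Q| = 10.5 − 5.0833 = 5.42.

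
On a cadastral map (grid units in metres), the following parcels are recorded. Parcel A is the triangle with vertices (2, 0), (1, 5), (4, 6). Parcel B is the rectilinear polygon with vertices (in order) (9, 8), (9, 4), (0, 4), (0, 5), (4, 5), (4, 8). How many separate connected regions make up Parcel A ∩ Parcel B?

1

Parcel A ∩ Parcel B is a single connected region.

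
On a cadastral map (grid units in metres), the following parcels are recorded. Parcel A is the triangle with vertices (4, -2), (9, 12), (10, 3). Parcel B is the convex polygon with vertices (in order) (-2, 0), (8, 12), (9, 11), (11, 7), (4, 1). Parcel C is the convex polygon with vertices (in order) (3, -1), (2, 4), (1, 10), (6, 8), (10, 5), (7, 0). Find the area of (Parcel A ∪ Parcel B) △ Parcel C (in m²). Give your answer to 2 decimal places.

46.32

|Parcel A ∪ Parcel B| = 74.3144.
|(Parcel A ∪ Parcel B) ∩ Parcel C| = 42.4985.
|(Parcel A ∪ Parcel B) △ Parcel C| = 74.3144 + 57 − 84.997 = 46.32.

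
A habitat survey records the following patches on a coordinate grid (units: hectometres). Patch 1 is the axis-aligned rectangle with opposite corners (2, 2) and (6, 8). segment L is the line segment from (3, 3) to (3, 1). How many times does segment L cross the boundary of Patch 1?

1

The segment meets the boundary at (3,2).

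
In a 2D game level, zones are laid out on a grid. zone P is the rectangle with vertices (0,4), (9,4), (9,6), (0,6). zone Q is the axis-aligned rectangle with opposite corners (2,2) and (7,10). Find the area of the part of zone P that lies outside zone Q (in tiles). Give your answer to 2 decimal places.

|zone P∩zone Q|: x∈[2,7], y∈[4,6] → 5·2 = 10.
|zone P| = 18.
|zone P ∖ zone Q| = |zone P| − |zone P∩zone Q| = 18 − 10 = 8.00.

8.00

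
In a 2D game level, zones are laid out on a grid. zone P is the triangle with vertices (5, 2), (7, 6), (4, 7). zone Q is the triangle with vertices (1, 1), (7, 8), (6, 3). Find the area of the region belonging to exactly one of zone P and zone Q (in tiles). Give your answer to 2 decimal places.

8.53

|zone P| = 7, |zone Q| = 11.5, |zone P∩zone Q| = 4.9859.
|zone P △ zone Q| = |zone P| + |zone Q| − 2·|zone P∩zone Q| = 7 + 11.5 − 9.9718 = 8.53.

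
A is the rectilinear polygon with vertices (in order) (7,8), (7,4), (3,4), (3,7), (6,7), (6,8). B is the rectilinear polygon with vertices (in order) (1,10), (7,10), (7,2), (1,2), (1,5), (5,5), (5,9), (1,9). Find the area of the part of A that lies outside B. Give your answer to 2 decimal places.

4.00

|A| = 13, |A∩B| = 9.
|A ∖ B| = |A| − |A∩B| = 13 − 9 = 4.00.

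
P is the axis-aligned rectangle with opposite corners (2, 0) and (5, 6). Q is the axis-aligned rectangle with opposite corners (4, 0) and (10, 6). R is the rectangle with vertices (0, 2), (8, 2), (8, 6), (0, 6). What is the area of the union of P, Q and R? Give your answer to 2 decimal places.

By inclusion–exclusion:
Individual areas: |P| = 18, |Q| = 36, |R| = 32.
|P∩Q|: x∈[4,5], y∈[0,6] → 1·6 = 6.
|P∩R|: x∈[2,5], y∈[2,6] → 3·4 = 12.
|Q∩R|: x∈[4,8], y∈[2,6] → 4·4 = 16.
|P∩Q∩R| = 4.
|P ∪ Q ∪ R| = 86 − 34 + 4 = 56.00.

56.00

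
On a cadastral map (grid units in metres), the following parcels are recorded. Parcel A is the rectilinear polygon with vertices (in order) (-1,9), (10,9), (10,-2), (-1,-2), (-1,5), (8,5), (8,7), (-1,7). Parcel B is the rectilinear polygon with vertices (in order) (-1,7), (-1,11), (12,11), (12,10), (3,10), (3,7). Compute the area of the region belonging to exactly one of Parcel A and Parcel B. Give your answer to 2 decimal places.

112.00

|Parcel A| = 103, |Parcel B| = 25, |Parcel A∩Parcel B| = 8.
|Parcel A △ Parcel B| = |Parcel A| + |Parcel B| − 2·|Parcel A∩Parcel B| = 103 + 25 − 16 = 112.00.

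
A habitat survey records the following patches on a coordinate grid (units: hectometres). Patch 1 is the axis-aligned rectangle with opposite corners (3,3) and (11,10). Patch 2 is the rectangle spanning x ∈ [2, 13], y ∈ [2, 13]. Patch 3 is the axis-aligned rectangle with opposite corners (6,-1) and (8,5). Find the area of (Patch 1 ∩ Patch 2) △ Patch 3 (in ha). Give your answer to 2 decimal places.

|Patch 1 ∩ Patch 2| = 56.
|(Patch 1 ∩ Patch 2) ∩ Patch 3| = 4.
|(Patch 1 ∩ Patch 2) △ Patch 3| = 56 + 12 − 8 = 60.00.

60.00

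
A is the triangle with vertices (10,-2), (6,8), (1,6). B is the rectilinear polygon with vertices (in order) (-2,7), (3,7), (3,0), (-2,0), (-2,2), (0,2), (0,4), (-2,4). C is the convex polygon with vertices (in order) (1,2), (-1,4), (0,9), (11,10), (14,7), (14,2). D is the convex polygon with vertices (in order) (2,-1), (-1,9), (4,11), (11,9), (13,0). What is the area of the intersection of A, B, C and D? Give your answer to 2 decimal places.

The intersection is the polygon with vertices (3,4.222), (1,6), (3,6.8).
By the shoelace formula its area is 2.58.

2.58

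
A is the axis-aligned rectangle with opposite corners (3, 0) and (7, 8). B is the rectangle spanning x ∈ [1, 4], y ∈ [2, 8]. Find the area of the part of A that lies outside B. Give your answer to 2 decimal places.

26.00

|A∩B|: x∈[3,4], y∈[2,8] → 1·6 = 6.
|A| = 32.
|A ∖ B| = |A| − |A∩B| = 32 − 6 = 26.00.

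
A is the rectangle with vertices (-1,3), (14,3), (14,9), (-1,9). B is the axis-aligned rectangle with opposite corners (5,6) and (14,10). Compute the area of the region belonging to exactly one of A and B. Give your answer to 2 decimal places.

|A∩B|: x∈[5,14], y∈[6,9] → 9·3 = 27.
|A △ B| = |A| + |B| − 2·|A∩B| = 90 + 36 − 54 = 72.00.

72.00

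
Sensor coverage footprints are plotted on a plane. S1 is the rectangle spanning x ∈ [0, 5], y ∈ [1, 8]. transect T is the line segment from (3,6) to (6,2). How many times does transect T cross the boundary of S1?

The segment meets the boundary at (5,3.333).

1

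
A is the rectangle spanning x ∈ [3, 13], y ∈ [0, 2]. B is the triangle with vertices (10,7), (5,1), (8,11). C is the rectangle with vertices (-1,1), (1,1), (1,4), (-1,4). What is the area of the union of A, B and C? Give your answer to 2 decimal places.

41.73

By inclusion–exclusion:
Individual areas: |A| = 20, |B| = 16, |C| = 6.
|A∩B| = 0.2667.
|A∩C| = 0 (no overlap).
|B∩C| = 0.
|A∩B∩C| = 0.
|A ∪ B ∪ C| = 42 − 0.2667 + 0 = 41.73.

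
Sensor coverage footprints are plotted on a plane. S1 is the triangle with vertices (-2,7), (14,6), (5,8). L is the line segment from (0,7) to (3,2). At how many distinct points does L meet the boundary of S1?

The segment meets the boundary at (0.078,6.87).

1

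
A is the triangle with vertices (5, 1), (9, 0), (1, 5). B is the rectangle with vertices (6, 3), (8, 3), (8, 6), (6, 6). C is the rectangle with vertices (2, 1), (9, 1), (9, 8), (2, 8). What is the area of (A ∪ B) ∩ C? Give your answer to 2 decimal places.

10.61

|A ∪ B| = 12.
|(A ∪ B) ∩ C| = 10.61.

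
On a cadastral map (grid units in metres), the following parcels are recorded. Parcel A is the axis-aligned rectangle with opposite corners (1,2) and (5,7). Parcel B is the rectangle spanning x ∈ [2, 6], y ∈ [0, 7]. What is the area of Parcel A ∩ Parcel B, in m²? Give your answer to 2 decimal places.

|Parcel A∩Parcel B|: x∈[2,5], y∈[2,7] → 3·5 = 15.

15.00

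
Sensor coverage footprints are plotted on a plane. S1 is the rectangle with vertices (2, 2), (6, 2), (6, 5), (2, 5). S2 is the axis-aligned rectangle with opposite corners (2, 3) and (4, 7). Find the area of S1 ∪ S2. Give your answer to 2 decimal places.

By inclusion–exclusion:
Individual areas: |S1| = 12, |S2| = 8.
|S1∩S2|: x∈[2,4], y∈[3,5] → 2·2 = 4.
|S1 ∪ S2| = 20 − 4 = 16.00.

16.00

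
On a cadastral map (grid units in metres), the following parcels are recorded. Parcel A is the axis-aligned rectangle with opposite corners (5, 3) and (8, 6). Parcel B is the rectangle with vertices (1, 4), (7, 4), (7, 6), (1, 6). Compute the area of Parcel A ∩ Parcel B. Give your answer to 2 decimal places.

|Parcel A∩Parcel B|: x∈[5,7], y∈[4,6] → 2·2 = 4.

4.00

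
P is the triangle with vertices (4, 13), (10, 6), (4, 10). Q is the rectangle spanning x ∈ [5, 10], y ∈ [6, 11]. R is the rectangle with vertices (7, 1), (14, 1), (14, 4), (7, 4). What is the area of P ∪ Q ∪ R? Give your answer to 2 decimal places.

49.05

By inclusion–exclusion:
Individual areas: |P| = 9, |Q| = 25, |R| = 21.
|P∩Q| = 5.9524.
|P∩R| = 0.
|Q∩R| = 0 (no overlap).
|P∩Q∩R| = 0.
|P ∪ Q ∪ R| = 55 − 5.9524 + 0 = 49.05.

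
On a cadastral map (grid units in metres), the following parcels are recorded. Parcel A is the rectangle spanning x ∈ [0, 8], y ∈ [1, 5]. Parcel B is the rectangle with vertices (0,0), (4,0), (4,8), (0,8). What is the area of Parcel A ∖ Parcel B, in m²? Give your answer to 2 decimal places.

16.00

|Parcel A∩Parcel B|: x∈[0,4], y∈[1,5] → 4·4 = 16.
|Parcel A| = 32.
|Parcel A ∖ Parcel B| = |Parcel A| − |Parcel A∩Parcel B| = 32 − 16 = 16.00.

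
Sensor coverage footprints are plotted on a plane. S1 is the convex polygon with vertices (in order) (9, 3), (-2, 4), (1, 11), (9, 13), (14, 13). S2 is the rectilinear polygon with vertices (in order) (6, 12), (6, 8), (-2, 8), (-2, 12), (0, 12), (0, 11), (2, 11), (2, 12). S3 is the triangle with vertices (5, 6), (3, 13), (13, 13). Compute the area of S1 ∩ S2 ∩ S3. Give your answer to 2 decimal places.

8.23

The intersection is the polygon with vertices (5,12), (6,12), (6,8), (4.429,8), (3.4,11.6).
By the shoelace formula its area is 8.23.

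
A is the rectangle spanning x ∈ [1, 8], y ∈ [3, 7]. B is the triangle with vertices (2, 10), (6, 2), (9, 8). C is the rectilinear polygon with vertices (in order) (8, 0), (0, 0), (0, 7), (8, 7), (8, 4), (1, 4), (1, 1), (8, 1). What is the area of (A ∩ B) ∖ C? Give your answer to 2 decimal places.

|A ∩ B| = 11.75.
|(A ∩ B) ∩ C| = 10.25.
|(A ∩ B) ∖ C| = 11.75 − 10.25 = 1.50.

1.50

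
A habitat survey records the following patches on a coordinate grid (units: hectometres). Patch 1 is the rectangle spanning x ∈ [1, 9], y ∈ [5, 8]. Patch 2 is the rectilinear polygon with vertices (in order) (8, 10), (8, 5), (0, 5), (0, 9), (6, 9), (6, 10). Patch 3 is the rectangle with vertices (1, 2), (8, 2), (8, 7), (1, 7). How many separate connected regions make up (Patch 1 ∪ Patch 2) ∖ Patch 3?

1

(Patch 1 ∪ Patch 2) ∖ Patch 3 is a single connected region.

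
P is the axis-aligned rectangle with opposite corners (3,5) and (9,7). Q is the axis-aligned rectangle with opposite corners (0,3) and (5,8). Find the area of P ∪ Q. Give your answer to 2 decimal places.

33.00

By inclusion–exclusion:
Individual areas: |P| = 12, |Q| = 25.
|P∩Q|: x∈[3,5], y∈[5,7] → 2·2 = 4.
|P ∪ Q| = 37 − 4 = 33.00.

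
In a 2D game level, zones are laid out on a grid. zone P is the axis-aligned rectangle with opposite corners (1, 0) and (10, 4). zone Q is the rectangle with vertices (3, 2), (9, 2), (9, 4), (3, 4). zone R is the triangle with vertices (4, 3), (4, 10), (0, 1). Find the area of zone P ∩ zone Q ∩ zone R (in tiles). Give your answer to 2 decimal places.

The intersection is the polygon with vertices (3,4), (4,4), (4,3), (3,2.5).
By the shoelace formula its area is 1.25.

1.25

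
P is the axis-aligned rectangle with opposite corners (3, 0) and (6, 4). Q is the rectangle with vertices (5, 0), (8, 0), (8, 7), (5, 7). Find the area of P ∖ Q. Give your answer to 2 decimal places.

8.00

|P∩Q|: x∈[5,6], y∈[0,4] → 1·4 = 4.
|P| = 12.
|P ∖ Q| = |P| − |P∩Q| = 12 − 4 = 8.00.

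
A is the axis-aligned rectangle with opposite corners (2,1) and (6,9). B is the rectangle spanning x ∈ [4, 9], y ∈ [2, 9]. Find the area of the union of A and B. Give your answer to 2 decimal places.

By inclusion–exclusion:
Individual areas: |A| = 32, |B| = 35.
|A∩B|: x∈[4,6], y∈[2,9] → 2·7 = 14.
|A ∪ B| = 67 − 14 = 53.00.

53.00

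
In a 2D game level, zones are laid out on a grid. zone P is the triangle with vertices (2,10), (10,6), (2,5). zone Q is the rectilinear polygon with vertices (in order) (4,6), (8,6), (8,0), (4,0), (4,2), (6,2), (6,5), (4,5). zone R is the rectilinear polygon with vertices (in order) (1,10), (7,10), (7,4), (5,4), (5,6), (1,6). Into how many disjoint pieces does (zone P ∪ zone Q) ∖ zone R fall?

2

(zone P ∪ zone Q) ∖ zone R splits into 2 disjoint pieces (area 16.5, area 2.75).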